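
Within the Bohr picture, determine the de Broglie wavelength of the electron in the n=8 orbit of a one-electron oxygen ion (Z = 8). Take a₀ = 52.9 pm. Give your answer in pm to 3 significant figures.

The Bohr quantisation condition is nλ = 2πr_n.
r_n = n²a₀/Z = 423 pm
λ = 2πr_n/n = 2π·423/8 = 332 pm

332 pm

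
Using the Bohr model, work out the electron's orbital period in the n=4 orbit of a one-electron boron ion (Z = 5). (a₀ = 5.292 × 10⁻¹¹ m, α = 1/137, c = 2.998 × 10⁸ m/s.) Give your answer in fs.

r = n²a₀/Z = 4²·5.292 × 10⁻¹¹/5 = 1.693 × 10⁻¹⁰ m
v = Zαc/n = 5·0.007299·2.998 × 10⁸/4 = 2.735 × 10⁶ m/s
T = 2πr/v = 3.890 × 10⁻¹⁶ s = 0.3890 fs

0.3890 fs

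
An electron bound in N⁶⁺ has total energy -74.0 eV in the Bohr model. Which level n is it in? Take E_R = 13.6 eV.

E_n = −E_R Z²/n² ⇒ n² = E_R Z²/(−E_n) = 13.6 × 7² / 74.0 ≈ 9.01
n = 3

3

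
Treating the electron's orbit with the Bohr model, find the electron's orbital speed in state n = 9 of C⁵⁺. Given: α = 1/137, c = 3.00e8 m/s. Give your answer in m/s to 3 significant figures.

v_n = Zαc/n = 6 × 0.00730 × 3.00e8 / 9
    = 1.46e6 m/s

1.46e6 m/s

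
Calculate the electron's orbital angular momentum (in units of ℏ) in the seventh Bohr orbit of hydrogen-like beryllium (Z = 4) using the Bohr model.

7

L_n = nℏ, so L/ℏ = n = 7.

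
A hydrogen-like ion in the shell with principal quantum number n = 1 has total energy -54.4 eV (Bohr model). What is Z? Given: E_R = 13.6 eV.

E_n = −E_R Z²/n² ⇒ Z² = −E_n n²/E_R = 54.4 × 1² / 13.6 ≈ 4.00
Z = 2

2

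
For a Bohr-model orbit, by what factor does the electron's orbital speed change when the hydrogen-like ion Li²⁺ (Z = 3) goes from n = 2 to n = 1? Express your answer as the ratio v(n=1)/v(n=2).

2

v ∝ Z^1 · n^-1; with Z fixed, v ∝ n^-1.
v(n=1)/v(n=2) = (1/2)^-1 = 2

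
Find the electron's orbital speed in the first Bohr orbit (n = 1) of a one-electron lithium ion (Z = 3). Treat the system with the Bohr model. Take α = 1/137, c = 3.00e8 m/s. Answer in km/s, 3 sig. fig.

v_n = Zαc/n = 3 × 0.00730 × 3.00e8 / 1
    = 6570 km/s

6570 km/s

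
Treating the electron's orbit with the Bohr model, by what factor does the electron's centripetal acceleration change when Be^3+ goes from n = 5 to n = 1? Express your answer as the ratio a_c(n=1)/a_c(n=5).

625

a_c ∝ Z^3 · n^-4; with Z fixed, a_c ∝ n^-4.
a_c(n=1)/a_c(n=5) = (1/5)^-4 = 625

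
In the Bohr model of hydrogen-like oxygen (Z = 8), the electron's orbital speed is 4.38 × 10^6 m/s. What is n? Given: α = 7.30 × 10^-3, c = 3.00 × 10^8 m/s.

4

v_n = Zαc/n ⇒ n = Zαc/v = 8 × 0.00730 × 3.00 × 10^8 / 4.38 × 10^6 ≈ 4.00
n = 4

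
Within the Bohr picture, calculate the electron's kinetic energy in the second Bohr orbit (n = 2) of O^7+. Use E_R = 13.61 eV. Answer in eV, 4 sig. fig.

217.8 eV

For a Coulomb orbit the virial theorem gives K = −E_n.
E_n = −E_R·Z²/n², so K = E_R·Z²/n² = 13.61 × 8²/2² = 217.8 eV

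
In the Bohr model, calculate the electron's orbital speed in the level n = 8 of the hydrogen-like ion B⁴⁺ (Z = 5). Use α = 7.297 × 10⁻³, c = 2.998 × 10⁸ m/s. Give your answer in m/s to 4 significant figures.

1.367 × 10⁶ m/s

v_n = Zαc/n = 5 × 0.007297 × 2.998 × 10⁸ / 8
    = 1.367 × 10⁶ m/s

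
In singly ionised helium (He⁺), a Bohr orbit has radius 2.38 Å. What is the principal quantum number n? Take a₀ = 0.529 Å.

r_n = n²a₀/Z ⇒ n² = rZ/a₀ = 2.38 × 2 / 0.529 ≈ 9.00
n = 3

3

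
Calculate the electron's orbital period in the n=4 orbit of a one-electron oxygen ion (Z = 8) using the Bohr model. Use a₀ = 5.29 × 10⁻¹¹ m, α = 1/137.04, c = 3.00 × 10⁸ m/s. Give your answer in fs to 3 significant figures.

0.152 fs

r = n²a₀/Z = 4²·5.29 × 10⁻¹¹/8 = 1.06 × 10⁻¹⁰ m
v = Zαc/n = 8·0.00730·3.00 × 10⁸/4 = 4.38 × 10⁶ m/s
T = 2πr/v = 1.52 × 10⁻¹⁶ s = 0.152 fs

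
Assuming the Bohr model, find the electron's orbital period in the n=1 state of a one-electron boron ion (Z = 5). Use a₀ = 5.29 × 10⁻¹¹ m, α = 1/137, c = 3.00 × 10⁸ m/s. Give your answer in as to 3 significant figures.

6.07 as

r = n²a₀/Z = 1²·5.29 × 10⁻¹¹/5 = 1.06 × 10⁻¹¹ m
v = Zαc/n = 5·0.00730·3.00 × 10⁸/1 = 1.09 × 10⁷ m/s
T = 2πr/v = 6.07 × 10⁻¹⁸ s = 6.07 as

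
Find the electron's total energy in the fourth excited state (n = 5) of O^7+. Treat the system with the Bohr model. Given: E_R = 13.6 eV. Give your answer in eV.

E_n = −E_R·Z²/n² = −13.6 × 8²/5² = -34.8 eV

-34.8 eV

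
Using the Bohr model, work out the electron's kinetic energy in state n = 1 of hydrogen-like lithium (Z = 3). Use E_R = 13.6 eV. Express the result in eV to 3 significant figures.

122 eV

For a Coulomb orbit the virial theorem gives K = −E_n.
E_n = −E_R·Z²/n², so K = E_R·Z²/n² = 13.6 × 3²/1² = 122 eV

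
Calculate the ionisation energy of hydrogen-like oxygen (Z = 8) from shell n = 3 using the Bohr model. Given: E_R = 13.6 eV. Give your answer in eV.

E_n = −E_R·Z²/n² = −13.6 × 8²/3² eV = -96.7 eV
Ionisation energy = −E_n = 96.7 eV

96.7 eV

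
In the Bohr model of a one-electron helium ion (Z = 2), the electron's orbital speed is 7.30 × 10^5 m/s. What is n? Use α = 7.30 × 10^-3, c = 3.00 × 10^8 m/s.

6

v_n = Zαc/n ⇒ n = Zαc/v = 2 × 0.00730 × 3.00 × 10^8 / 7.30 × 10^5 ≈ 6.00
n = 6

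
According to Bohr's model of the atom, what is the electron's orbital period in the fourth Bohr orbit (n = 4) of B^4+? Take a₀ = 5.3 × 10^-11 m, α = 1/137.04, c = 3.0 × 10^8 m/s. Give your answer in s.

3.9 × 10^-16 s

r = n²a₀/Z = 4²·5.3 × 10^-11/5 = 1.7 × 10^-10 m
v = Zαc/n = 5·0.0073·3.0 × 10^8/4 = 2.7 × 10^6 m/s
T = 2πr/v = 3.9 × 10^-16 s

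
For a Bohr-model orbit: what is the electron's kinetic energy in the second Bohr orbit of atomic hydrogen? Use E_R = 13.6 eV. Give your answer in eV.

3.40 eV

For a Coulomb orbit the virial theorem gives K = −E_n.
E_n = −E_R·Z²/n², so K = E_R·Z²/n² = 13.6 × 1²/2² = 3.40 eV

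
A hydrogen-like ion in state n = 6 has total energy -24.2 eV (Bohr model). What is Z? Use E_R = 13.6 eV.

E_n = −E_R Z²/n² ⇒ Z² = −E_n n²/E_R = 24.2 × 6² / 13.6 ≈ 64.06
Z = 8

8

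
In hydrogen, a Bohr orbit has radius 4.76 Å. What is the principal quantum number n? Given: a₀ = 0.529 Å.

r_n = n²a₀/Z ⇒ n² = rZ/a₀ = 4.76 × 1 / 0.529 ≈ 9.00
n = 3

3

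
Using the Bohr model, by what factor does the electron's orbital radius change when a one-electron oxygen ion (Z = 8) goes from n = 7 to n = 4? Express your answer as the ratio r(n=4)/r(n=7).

16/49

r ∝ Z^-1 · n^2; with Z fixed, r ∝ n^2.
r(n=4)/r(n=7) = (4/7)^2 = 16/49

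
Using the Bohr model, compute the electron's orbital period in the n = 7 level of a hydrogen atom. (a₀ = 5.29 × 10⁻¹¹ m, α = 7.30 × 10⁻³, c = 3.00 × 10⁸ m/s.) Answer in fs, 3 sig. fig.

r = n²a₀/Z = 7²·5.29 × 10⁻¹¹/1 = 2.59 × 10⁻⁹ m
v = Zαc/n = 1·0.00730·3.00 × 10⁸/7 = 3.13 × 10⁵ m/s
T = 2πr/v = 5.21 × 10⁻¹⁴ s = 52.1 fs

52.1 fs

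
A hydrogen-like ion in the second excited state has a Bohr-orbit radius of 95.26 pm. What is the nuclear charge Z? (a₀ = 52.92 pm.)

r_n = n²a₀/Z ⇒ Z = n²a₀/r = 3² × 52.92 / 95.26 ≈ 5.00
Z = 5

5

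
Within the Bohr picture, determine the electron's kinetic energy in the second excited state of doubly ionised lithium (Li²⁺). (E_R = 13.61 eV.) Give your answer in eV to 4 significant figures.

13.61 eV

For a Coulomb orbit the virial theorem gives K = −E_n.
E_n = −E_R·Z²/n², so K = E_R·Z²/n² = 13.61 × 3²/3² = 13.61 eV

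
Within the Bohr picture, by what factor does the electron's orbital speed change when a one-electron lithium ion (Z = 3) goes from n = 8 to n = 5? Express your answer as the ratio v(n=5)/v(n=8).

v ∝ Z^1 · n^-1; with Z fixed, v ∝ n^-1.
v(n=5)/v(n=8) = (5/8)^-1 = 8/5

8/5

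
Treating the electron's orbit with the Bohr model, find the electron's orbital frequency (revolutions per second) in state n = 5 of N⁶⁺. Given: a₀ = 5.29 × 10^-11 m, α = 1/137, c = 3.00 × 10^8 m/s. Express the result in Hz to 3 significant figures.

r = n²a₀/Z = 1.89 × 10^-10 m, v = Zαc/n = 3.07 × 10^6 m/s
f = v/(2πr) = 2.58 × 10^15 Hz

2.58 × 10^15 Hz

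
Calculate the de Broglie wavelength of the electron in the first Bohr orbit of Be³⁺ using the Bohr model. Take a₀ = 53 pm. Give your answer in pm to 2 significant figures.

83 pm

The Bohr quantisation condition is nλ = 2πr_n.
r_n = n²a₀/Z = 13 pm
λ = 2πr_n/n = 2π·13/1 = 83 pm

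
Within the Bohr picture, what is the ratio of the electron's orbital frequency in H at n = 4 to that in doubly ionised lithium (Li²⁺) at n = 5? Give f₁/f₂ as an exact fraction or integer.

125/576

f ∝ Z^2 · n^-3
f₁/f₂ = (1/3)^2 · (4/5)^-3 = 125/576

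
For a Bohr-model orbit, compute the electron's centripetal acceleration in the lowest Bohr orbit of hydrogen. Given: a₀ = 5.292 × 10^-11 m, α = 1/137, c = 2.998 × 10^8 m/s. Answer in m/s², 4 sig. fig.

r = n²a₀/Z = 5.292 × 10^-11 m, v = Zαc/n = 2.188 × 10^6 m/s
a = v²/r = (2.188 × 10^6)² / 5.292 × 10^-11 = 9.049 × 10^22 m/s²

9.049 × 10^22 m/s²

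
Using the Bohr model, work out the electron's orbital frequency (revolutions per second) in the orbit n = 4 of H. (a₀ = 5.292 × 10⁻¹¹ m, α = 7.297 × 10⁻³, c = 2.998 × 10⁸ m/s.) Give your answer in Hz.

1.028 × 10¹⁴ Hz

r = n²a₀/Z = 8.467 × 10⁻¹⁰ m, v = Zαc/n = 5.469 × 10⁵ m/s
f = v/(2πr) = 1.028 × 10¹⁴ Hz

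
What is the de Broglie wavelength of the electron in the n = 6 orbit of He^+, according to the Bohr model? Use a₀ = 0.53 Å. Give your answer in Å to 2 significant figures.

The Bohr quantisation condition is nλ = 2πr_n.
r_n = n²a₀/Z = 9.5 Å
λ = 2πr_n/n = 2π·9.5/6 = 10.0 Å

10.0 Å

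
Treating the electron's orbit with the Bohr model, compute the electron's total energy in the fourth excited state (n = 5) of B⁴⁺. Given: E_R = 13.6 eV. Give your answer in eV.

E_n = −E_R·Z²/n² = −13.6 × 5²/5² = -13.6 eV

-13.6 eV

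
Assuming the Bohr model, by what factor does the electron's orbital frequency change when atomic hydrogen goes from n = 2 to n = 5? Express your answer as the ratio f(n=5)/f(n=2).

f ∝ Z^2 · n^-3; with Z fixed, f ∝ n^-3.
f(n=5)/f(n=2) = (5/2)^-3 = 8/125

8/125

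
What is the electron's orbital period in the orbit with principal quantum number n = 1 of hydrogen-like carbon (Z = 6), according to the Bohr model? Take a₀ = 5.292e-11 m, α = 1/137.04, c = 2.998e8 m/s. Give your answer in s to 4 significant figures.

r = n²a₀/Z = 1²·5.292e-11/6 = 8.820e-12 m
v = Zαc/n = 6·0.007297·2.998e8/1 = 1.313e7 m/s
T = 2πr/v = 4.222e-18 s

4.222e-18 s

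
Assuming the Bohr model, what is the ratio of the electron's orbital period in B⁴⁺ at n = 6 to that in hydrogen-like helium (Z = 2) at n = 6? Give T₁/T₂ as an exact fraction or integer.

4/25

T ∝ Z^-2 · n^3
T₁/T₂ = (5/2)^-2 · (6/6)^3 = 4/25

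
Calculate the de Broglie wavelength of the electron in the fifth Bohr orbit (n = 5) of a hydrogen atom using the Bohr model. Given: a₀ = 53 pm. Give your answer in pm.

1700 pm

The Bohr quantisation condition is nλ = 2πr_n.
r_n = n²a₀/Z = 1300 pm
λ = 2πr_n/n = 2π·1300/5 = 1700 pm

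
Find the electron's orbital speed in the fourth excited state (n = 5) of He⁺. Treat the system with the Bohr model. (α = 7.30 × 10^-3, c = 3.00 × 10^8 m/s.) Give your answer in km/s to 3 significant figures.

876 km/s

v_n = Zαc/n = 2 × 0.00730 × 3.00 × 10^8 / 5
    = 876 km/s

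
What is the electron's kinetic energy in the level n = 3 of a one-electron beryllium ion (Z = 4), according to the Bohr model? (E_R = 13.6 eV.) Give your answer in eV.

24.2 eV

For a Coulomb orbit the virial theorem gives K = −E_n.
E_n = −E_R·Z²/n², so K = E_R·Z²/n² = 13.6 × 4²/3² = 24.2 eV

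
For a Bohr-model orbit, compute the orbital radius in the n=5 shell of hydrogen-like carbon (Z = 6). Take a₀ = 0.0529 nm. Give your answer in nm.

0.220 nm

r_n = n²a₀/Z = 5² × 0.0529 / 6
    = 25 × 0.0529 / 6 = 0.220 nm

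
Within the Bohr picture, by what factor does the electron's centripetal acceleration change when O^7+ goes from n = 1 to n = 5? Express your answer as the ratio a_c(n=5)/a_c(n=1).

a_c ∝ Z^3 · n^-4; with Z fixed, a_c ∝ n^-4.
a_c(n=5)/a_c(n=1) = (5/1)^-4 = 1/625

1/625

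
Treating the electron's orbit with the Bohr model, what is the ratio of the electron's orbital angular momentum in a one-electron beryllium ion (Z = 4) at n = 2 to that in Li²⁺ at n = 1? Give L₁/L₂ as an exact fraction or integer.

2

L = nℏ is independent of Z.
L₁/L₂ = n₁/n₂ = 2/1 = 2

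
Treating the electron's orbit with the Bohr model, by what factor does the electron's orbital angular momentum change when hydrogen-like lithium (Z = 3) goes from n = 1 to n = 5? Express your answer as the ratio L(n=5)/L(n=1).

5

L = nℏ depends only on n, so L ∝ n.
L(n=5)/L(n=1) = (5/1)^1 = 5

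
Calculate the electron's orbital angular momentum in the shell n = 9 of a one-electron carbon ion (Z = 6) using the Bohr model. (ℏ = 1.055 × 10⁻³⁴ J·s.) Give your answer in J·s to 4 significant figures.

9.495 × 10⁻³⁴ J·s

L_n = nℏ = 9 × 1.055 × 10⁻³⁴ = 9.495 × 10⁻³⁴ J·s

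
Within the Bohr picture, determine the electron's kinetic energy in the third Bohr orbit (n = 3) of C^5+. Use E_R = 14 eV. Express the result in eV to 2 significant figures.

56 eV

For a Coulomb orbit the virial theorem gives K = −E_n.
E_n = −E_R·Z²/n², so K = E_R·Z²/n² = 14 × 6²/3² = 56 eV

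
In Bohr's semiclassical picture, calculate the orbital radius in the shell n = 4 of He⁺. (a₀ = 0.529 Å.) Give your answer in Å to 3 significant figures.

r_n = n²a₀/Z = 4² × 0.529 / 2
    = 16 × 0.529 / 2 = 4.23 Å

4.23 Å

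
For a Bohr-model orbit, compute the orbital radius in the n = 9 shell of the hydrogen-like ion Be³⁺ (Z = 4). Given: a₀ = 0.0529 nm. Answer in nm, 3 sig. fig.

r_n = n²a₀/Z = 9² × 0.0529 / 4
    = 81 × 0.0529 / 4 = 1.07 nm

1.07 nm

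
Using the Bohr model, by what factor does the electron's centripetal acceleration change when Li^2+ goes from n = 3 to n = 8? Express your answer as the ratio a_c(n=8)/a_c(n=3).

81/4096

a_c ∝ Z^3 · n^-4; with Z fixed, a_c ∝ n^-4.
a_c(n=8)/a_c(n=3) = (8/3)^-4 = 81/4096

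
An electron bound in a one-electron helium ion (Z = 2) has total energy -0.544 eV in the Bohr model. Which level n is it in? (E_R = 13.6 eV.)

10

E_n = −E_R Z²/n² ⇒ n² = E_R Z²/(−E_n) = 13.6 × 2² / 0.544 ≈ 100.00
n = 10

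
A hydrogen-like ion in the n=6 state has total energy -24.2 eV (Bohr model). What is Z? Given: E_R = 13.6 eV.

E_n = −E_R Z²/n² ⇒ Z² = −E_n n²/E_R = 24.2 × 6² / 13.6 ≈ 64.06
Z = 8

8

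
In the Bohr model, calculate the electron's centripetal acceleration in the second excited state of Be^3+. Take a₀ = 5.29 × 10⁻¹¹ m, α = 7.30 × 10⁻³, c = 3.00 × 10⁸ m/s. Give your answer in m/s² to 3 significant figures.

r = n²a₀/Z = 1.19 × 10⁻¹⁰ m, v = Zαc/n = 2.92 × 10⁶ m/s
a = v²/r = (2.92 × 10⁶)² / 1.19 × 10⁻¹⁰ = 7.16 × 10²² m/s²

7.16 × 10²² m/s²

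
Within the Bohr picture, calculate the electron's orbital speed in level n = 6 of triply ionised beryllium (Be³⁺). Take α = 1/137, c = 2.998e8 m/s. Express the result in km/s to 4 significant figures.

1459 km/s

v_n = Zαc/n = 4 × 0.007299 × 2.998e8 / 6
    = 1459 km/s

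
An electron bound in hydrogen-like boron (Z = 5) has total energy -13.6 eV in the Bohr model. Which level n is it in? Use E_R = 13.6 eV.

5

E_n = −E_R Z²/n² ⇒ n² = E_R Z²/(−E_n) = 13.6 × 5² / 13.6 ≈ 25.00
n = 5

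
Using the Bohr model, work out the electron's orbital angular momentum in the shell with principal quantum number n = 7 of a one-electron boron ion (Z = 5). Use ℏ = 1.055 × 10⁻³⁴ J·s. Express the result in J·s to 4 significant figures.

7.385 × 10⁻³⁴ J·s

L_n = nℏ = 7 × 1.055 × 10⁻³⁴ = 7.385 × 10⁻³⁴ J·s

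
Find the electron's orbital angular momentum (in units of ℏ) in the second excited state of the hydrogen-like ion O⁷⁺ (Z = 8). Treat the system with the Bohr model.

3

L_n = nℏ, so L/ℏ = n = 3.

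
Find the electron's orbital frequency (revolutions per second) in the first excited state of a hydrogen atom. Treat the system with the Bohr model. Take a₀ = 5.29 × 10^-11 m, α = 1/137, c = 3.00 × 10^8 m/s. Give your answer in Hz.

8.24 × 10^14 Hz

r = n²a₀/Z = 2.12 × 10^-10 m, v = Zαc/n = 1.09 × 10^6 m/s
f = v/(2πr) = 8.24 × 10^14 Hz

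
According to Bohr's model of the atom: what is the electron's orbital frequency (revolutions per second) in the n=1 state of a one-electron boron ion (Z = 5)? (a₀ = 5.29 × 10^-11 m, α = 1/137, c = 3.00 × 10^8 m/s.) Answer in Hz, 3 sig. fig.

r = n²a₀/Z = 1.06 × 10^-11 m, v = Zαc/n = 1.09 × 10^7 m/s
f = v/(2πr) = 1.65 × 10^17 Hz

1.65 × 10^17 Hz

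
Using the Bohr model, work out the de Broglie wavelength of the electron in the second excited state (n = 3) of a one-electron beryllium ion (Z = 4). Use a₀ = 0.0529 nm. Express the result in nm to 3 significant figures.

The Bohr quantisation condition is nλ = 2πr_n.
r_n = n²a₀/Z = 0.119 nm
λ = 2πr_n/n = 2π·0.119/3 = 0.249 nm

0.249 nm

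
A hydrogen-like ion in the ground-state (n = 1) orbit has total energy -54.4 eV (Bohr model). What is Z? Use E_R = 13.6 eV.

E_n = −E_R Z²/n² ⇒ Z² = −E_n n²/E_R = 54.4 × 1² / 13.6 ≈ 4.00
Z = 2

2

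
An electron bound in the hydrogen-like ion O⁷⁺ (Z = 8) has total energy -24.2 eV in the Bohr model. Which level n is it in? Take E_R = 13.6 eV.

6

E_n = −E_R Z²/n² ⇒ n² = E_R Z²/(−E_n) = 13.6 × 8² / 24.2 ≈ 35.97
n = 6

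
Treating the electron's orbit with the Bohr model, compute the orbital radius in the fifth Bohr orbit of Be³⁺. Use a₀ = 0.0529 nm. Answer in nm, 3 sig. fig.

r_n = n²a₀/Z = 5² × 0.0529 / 4
    = 25 × 0.0529 / 4 = 0.331 nm

0.331 nm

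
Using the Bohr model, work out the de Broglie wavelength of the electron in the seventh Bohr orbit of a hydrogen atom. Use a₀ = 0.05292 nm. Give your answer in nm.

The Bohr quantisation condition is nλ = 2πr_n.
r_n = n²a₀/Z = 2.593 nm
λ = 2πr_n/n = 2π·2.593/7 = 2.328 nm

2.328 nm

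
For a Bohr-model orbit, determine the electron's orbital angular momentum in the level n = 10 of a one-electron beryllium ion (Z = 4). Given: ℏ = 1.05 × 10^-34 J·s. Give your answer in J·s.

L_n = nℏ = 10 × 1.05 × 10^-34 = 1.05 × 10^-33 J·s

1.05 × 10^-33 J·s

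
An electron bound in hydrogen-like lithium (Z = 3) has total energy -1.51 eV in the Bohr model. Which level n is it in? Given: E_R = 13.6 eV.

E_n = −E_R Z²/n² ⇒ n² = E_R Z²/(−E_n) = 13.6 × 3² / 1.51 ≈ 81.06
n = 9

9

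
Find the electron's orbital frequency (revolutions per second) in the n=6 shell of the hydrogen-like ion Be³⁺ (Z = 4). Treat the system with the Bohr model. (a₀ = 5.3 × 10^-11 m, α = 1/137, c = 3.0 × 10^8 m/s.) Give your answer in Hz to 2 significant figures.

r = n²a₀/Z = 4.8 × 10^-10 m, v = Zαc/n = 1.5 × 10^6 m/s
f = v/(2πr) = 4.9 × 10^14 Hz

4.9 × 10^14 Hz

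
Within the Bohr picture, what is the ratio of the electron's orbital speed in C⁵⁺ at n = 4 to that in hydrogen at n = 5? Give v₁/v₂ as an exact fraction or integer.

15/2

v ∝ Z^1 · n^-1
v₁/v₂ = (6/1)^1 · (4/5)^-1 = 15/2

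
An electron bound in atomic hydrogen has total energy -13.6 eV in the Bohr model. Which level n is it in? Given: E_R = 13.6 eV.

1

E_n = −E_R Z²/n² ⇒ n² = E_R Z²/(−E_n) = 13.6 × 1² / 13.6 ≈ 1.00
n = 1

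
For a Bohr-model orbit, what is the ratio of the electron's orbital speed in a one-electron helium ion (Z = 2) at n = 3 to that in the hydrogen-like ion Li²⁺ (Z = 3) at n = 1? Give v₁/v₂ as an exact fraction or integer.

v ∝ Z^1 · n^-1
v₁/v₂ = (2/3)^1 · (3/1)^-1 = 2/9

2/9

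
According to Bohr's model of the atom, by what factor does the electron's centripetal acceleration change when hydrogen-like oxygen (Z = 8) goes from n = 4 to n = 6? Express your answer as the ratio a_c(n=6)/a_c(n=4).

16/81

a_c ∝ Z^3 · n^-4; with Z fixed, a_c ∝ n^-4.
a_c(n=6)/a_c(n=4) = (6/4)^-4 = 16/81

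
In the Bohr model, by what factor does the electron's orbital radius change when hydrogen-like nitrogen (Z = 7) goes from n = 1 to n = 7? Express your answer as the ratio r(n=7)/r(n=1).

r ∝ Z^-1 · n^2; with Z fixed, r ∝ n^2.
r(n=7)/r(n=1) = (7/1)^2 = 49

49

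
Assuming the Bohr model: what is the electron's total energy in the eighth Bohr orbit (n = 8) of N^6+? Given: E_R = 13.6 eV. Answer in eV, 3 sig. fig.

-10.4 eV

E_n = −E_R·Z²/n² = −13.6 × 7²/8² = -10.4 eV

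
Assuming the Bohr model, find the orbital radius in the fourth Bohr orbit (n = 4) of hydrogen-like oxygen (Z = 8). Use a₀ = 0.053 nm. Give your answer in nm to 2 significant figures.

0.11 nm

r_n = n²a₀/Z = 4² × 0.053 / 8
    = 16 × 0.053 / 8 = 0.11 nm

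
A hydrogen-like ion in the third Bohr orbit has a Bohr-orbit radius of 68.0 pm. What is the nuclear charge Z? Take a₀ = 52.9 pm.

r_n = n²a₀/Z ⇒ Z = n²a₀/r = 3² × 52.9 / 68.0 ≈ 7.00
Z = 7

7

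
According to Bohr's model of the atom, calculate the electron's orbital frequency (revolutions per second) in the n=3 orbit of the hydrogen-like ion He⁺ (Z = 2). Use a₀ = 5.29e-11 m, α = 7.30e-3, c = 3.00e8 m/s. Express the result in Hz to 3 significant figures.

r = n²a₀/Z = 2.38e-10 m, v = Zαc/n = 1.46e6 m/s
f = v/(2πr) = 9.76e14 Hz

9.76e14 Hz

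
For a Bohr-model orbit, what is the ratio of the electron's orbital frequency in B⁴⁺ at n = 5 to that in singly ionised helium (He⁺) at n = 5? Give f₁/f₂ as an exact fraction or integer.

f ∝ Z^2 · n^-3
f₁/f₂ = (5/2)^2 · (5/5)^-3 = 25/4

25/4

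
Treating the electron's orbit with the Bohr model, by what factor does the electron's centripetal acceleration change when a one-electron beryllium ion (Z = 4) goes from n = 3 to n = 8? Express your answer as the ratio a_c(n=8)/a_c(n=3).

a_c ∝ Z^3 · n^-4; with Z fixed, a_c ∝ n^-4.
a_c(n=8)/a_c(n=3) = (8/3)^-4 = 81/4096

81/4096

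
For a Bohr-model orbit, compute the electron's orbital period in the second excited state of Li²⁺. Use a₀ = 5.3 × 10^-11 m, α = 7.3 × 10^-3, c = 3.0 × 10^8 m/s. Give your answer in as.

460 as

r = n²a₀/Z = 3²·5.3 × 10^-11/3 = 1.6 × 10^-10 m
v = Zαc/n = 3·0.0073·3.0 × 10^8/3 = 2.2 × 10^6 m/s
T = 2πr/v = 4.6 × 10^-16 s = 460 as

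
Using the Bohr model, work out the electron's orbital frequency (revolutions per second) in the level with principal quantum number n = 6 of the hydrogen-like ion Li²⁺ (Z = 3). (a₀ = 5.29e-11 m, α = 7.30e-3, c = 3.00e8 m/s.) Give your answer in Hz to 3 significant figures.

2.75e14 Hz

r = n²a₀/Z = 6.35e-10 m, v = Zαc/n = 1.09e6 m/s
f = v/(2πr) = 2.75e14 Hz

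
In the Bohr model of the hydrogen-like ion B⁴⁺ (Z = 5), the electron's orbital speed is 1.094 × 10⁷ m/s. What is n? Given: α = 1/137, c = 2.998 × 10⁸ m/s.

v_n = Zαc/n ⇒ n = Zαc/v = 5 × 0.007299 × 2.998 × 10⁸ / 1.094 × 10⁷ ≈ 1.00
n = 1

1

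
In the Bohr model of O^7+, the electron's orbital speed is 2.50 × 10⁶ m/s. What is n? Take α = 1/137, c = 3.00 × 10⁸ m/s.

7

v_n = Zαc/n ⇒ n = Zαc/v = 8 × 0.00730 × 3.00 × 10⁸ / 2.50 × 10⁶ ≈ 7.01
n = 7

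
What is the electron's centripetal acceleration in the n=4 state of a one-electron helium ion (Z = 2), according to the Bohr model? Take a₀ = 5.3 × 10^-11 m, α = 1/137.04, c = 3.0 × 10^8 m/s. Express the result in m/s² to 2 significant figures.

r = n²a₀/Z = 4.2 × 10^-10 m, v = Zαc/n = 1.1 × 10^6 m/s
a = v²/r = (1.1 × 10^6)² / 4.2 × 10^-10 = 2.8 × 10^21 m/s²

2.8 × 10^21 m/s²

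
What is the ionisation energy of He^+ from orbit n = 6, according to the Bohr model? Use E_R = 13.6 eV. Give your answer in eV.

E_n = −E_R·Z²/n² = −13.6 × 2²/6² eV = -1.51 eV
Ionisation energy = −E_n = 1.51 eV

1.51 eV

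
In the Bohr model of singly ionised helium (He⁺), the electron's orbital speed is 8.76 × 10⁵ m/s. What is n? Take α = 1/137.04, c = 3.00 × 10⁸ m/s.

5

v_n = Zαc/n ⇒ n = Zαc/v = 2 × 0.00730 × 3.00 × 10⁸ / 8.76 × 10⁵ ≈ 5.00
n = 5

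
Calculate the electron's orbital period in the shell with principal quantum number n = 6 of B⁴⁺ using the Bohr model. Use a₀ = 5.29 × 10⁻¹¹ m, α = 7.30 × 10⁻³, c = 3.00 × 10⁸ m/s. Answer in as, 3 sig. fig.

r = n²a₀/Z = 6²·5.29 × 10⁻¹¹/5 = 3.81 × 10⁻¹⁰ m
v = Zαc/n = 5·0.00730·3.00 × 10⁸/6 = 1.82 × 10⁶ m/s
T = 2πr/v = 1.31 × 10⁻¹⁵ s = 1310 as

1310 as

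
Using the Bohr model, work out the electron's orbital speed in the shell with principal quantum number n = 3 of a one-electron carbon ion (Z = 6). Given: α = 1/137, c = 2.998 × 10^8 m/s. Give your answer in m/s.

4.377 × 10^6 m/s

v_n = Zαc/n = 6 × 0.007299 × 2.998 × 10^8 / 3
    = 4.377 × 10^6 m/s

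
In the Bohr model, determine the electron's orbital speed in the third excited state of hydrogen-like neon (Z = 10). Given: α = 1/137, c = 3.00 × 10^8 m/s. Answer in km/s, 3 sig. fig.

v_n = Zαc/n = 10 × 0.00730 × 3.00 × 10^8 / 4
    = 5470 km/s

5470 km/s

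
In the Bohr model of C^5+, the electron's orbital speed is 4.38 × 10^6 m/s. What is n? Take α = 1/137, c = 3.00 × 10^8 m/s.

v_n = Zαc/n ⇒ n = Zαc/v = 6 × 0.00730 × 3.00 × 10^8 / 4.38 × 10^6 ≈ 3.00
n = 3

3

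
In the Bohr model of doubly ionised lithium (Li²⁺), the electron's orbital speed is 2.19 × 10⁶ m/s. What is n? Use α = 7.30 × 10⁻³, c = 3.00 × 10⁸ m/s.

3

v_n = Zαc/n ⇒ n = Zαc/v = 3 × 0.00730 × 3.00 × 10⁸ / 2.19 × 10⁶ ≈ 3.00
n = 3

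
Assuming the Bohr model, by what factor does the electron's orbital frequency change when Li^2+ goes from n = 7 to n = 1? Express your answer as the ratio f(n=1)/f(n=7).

343

f ∝ Z^2 · n^-3; with Z fixed, f ∝ n^-3.
f(n=1)/f(n=7) = (1/7)^-3 = 343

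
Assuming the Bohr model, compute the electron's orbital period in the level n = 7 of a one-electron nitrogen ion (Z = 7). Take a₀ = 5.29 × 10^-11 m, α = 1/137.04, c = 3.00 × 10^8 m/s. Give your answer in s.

1.06 × 10^-15 s

r = n²a₀/Z = 7²·5.29 × 10^-11/7 = 3.70 × 10^-10 m
v = Zαc/n = 7·0.00730·3.00 × 10^8/7 = 2.19 × 10^6 m/s
T = 2πr/v = 1.06 × 10^-15 s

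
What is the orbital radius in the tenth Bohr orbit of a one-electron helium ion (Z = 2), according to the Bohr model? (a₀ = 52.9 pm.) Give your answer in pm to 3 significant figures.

2640 pm

r_n = n²a₀/Z = 10² × 52.9 / 2
    = 100 × 52.9 / 2 = 2640 pm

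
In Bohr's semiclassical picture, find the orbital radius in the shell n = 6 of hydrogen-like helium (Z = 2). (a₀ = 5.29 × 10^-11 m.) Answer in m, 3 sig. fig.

9.52 × 10^-10 m

r_n = n²a₀/Z = 6² × 5.29 × 10^-11 / 2
    = 36 × 5.29 × 10^-11 / 2 = 9.52 × 10^-10 m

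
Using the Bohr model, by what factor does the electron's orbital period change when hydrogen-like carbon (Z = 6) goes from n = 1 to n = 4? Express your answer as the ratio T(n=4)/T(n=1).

T ∝ Z^-2 · n^3; with Z fixed, T ∝ n^3.
T(n=4)/T(n=1) = (4/1)^3 = 64

64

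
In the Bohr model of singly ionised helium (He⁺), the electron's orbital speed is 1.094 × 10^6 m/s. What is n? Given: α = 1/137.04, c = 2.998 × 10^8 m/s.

4

v_n = Zαc/n ⇒ n = Zαc/v = 2 × 0.007297 × 2.998 × 10^8 / 1.094 × 10^6 ≈ 4.00
n = 4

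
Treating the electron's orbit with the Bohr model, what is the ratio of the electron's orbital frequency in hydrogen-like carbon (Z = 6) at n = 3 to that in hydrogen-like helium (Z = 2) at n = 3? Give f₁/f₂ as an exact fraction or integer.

9

f ∝ Z^2 · n^-3
f₁/f₂ = (6/2)^2 · (3/3)^-3 = 9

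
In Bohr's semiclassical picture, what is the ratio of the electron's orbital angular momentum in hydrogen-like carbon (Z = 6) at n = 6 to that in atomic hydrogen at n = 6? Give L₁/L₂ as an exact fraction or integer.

1

L = nℏ is independent of Z.
L₁/L₂ = n₁/n₂ = 6/6 = 1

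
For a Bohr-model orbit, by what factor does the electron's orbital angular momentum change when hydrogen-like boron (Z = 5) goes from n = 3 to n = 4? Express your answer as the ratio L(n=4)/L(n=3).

4/3

L = nℏ depends only on n, so L ∝ n.
L(n=4)/L(n=3) = (4/3)^1 = 4/3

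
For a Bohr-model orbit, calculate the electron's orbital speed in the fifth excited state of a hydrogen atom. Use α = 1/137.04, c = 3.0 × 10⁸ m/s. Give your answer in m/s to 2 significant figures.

3.6 × 10⁵ m/s

v_n = Zαc/n = 1 × 0.0073 × 3.0 × 10⁸ / 6
    = 3.6 × 10⁵ m/s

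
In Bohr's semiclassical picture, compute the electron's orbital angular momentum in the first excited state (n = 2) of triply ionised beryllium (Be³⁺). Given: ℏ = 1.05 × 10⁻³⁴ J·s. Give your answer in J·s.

L_n = nℏ = 2 × 1.05 × 10⁻³⁴ = 2.10 × 10⁻³⁴ J·s

2.10 × 10⁻³⁴ J·s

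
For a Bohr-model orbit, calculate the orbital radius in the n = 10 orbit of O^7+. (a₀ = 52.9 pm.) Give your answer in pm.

661 pm

r_n = n²a₀/Z = 10² × 52.9 / 8
    = 100 × 52.9 / 8 = 661 pm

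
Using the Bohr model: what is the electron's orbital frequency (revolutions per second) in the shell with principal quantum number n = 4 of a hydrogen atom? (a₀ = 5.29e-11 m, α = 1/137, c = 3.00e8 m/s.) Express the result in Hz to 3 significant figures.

r = n²a₀/Z = 8.46e-10 m, v = Zαc/n = 5.47e5 m/s
f = v/(2πr) = 1.03e14 Hz

1.03e14 Hz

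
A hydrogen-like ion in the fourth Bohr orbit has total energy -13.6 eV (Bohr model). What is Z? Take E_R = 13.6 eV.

4

E_n = −E_R Z²/n² ⇒ Z² = −E_n n²/E_R = 13.6 × 4² / 13.6 ≈ 16.00
Z = 4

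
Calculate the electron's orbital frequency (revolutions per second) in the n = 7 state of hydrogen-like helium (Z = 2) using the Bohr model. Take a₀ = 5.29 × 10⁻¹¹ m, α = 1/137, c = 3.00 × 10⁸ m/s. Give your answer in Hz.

7.68 × 10¹³ Hz

r = n²a₀/Z = 1.30 × 10⁻⁹ m, v = Zαc/n = 6.26 × 10⁵ m/s
f = v/(2πr) = 7.68 × 10¹³ Hz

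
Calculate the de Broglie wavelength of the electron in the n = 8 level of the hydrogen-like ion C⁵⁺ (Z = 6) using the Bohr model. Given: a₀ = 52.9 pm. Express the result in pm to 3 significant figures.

The Bohr quantisation condition is nλ = 2πr_n.
r_n = n²a₀/Z = 564 pm
λ = 2πr_n/n = 2π·564/8 = 443 pm

443 pm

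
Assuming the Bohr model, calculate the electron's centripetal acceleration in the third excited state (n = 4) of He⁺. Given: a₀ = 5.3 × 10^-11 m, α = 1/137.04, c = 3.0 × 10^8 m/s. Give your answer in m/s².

2.8 × 10^21 m/s²

r = n²a₀/Z = 4.2 × 10^-10 m, v = Zαc/n = 1.1 × 10^6 m/s
a = v²/r = (1.1 × 10^6)² / 4.2 × 10^-10 = 2.8 × 10^21 m/s²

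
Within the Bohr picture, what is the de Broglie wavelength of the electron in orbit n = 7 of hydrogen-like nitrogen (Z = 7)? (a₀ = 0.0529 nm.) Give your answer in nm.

0.332 nm

The Bohr quantisation condition is nλ = 2πr_n.
r_n = n²a₀/Z = 0.370 nm
λ = 2πr_n/n = 2π·0.370/7 = 0.332 nm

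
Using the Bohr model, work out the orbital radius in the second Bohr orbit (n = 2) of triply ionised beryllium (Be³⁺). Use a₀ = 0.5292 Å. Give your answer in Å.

0.5292 Å

r_n = n²a₀/Z = 2² × 0.5292 / 4
    = 4 × 0.5292 / 4 = 0.5292 Å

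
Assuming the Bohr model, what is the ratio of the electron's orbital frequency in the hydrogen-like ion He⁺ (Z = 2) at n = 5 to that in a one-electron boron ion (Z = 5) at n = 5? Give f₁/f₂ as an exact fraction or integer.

f ∝ Z^2 · n^-3
f₁/f₂ = (2/5)^2 · (5/5)^-3 = 4/25

4/25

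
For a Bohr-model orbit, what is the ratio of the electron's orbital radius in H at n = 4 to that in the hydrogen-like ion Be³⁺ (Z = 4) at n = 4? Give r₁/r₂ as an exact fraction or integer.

4

r ∝ Z^-1 · n^2
r₁/r₂ = (1/4)^-1 · (4/4)^2 = 4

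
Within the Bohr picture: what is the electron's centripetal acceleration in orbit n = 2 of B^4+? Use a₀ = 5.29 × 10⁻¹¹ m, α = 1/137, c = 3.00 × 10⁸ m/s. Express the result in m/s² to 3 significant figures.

r = n²a₀/Z = 4.23 × 10⁻¹¹ m, v = Zαc/n = 5.47 × 10⁶ m/s
a = v²/r = (5.47 × 10⁶)² / 4.23 × 10⁻¹¹ = 7.08 × 10²³ m/s²

7.08 × 10²³ m/s²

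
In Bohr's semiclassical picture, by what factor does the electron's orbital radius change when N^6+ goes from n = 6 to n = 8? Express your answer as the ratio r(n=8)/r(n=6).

r ∝ Z^-1 · n^2; with Z fixed, r ∝ n^2.
r(n=8)/r(n=6) = (8/6)^2 = 16/9

16/9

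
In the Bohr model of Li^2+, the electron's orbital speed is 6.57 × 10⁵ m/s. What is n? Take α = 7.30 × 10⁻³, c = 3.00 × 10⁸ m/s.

v_n = Zαc/n ⇒ n = Zαc/v = 3 × 0.00730 × 3.00 × 10⁸ / 6.57 × 10⁵ ≈ 10.00
n = 10

10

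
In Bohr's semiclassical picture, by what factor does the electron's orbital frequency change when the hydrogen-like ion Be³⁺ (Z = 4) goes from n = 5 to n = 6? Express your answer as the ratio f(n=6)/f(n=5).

f ∝ Z^2 · n^-3; with Z fixed, f ∝ n^-3.
f(n=6)/f(n=5) = (6/5)^-3 = 125/216

125/216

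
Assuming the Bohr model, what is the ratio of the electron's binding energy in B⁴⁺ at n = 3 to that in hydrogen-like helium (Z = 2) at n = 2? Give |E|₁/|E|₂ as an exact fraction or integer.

25/9

|E| ∝ Z^2 · n^-2
|E|₁/|E|₂ = (5/2)^2 · (3/2)^-2 = 25/9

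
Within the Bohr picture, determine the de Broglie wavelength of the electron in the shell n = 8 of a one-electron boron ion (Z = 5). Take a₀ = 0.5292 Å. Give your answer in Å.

5.320 Å

The Bohr quantisation condition is nλ = 2πr_n.
r_n = n²a₀/Z = 6.774 Å
λ = 2πr_n/n = 2π·6.774/8 = 5.320 Å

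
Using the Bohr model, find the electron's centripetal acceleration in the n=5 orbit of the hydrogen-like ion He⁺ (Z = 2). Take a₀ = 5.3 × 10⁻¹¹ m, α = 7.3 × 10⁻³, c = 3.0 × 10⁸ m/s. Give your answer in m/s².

1.2 × 10²¹ m/s²

r = n²a₀/Z = 6.6 × 10⁻¹⁰ m, v = Zαc/n = 8.8 × 10⁵ m/s
a = v²/r = (8.8 × 10⁵)² / 6.6 × 10⁻¹⁰ = 1.2 × 10²¹ m/s²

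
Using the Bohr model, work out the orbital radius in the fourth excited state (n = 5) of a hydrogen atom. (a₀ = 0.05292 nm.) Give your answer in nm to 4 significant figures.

1.323 nm

r_n = n²a₀/Z = 5² × 0.05292 / 1
    = 25 × 0.05292 / 1 = 1.323 nm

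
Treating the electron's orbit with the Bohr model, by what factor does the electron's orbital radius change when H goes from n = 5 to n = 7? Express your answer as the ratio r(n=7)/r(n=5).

r ∝ Z^-1 · n^2; with Z fixed, r ∝ n^2.
r(n=7)/r(n=5) = (7/5)^2 = 49/25

49/25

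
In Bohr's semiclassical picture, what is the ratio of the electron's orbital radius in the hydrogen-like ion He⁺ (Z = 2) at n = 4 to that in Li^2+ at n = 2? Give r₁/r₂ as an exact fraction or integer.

r ∝ Z^-1 · n^2
r₁/r₂ = (2/3)^-1 · (4/2)^2 = 6

6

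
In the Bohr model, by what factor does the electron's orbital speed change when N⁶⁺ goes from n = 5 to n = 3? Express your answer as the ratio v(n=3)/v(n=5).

v ∝ Z^1 · n^-1; with Z fixed, v ∝ n^-1.
v(n=3)/v(n=5) = (3/5)^-1 = 5/3

5/3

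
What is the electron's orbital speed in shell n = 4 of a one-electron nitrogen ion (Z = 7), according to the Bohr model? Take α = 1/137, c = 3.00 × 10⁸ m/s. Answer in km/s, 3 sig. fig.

3830 km/s

v_n = Zαc/n = 7 × 0.00730 × 3.00 × 10⁸ / 4
    = 3830 km/s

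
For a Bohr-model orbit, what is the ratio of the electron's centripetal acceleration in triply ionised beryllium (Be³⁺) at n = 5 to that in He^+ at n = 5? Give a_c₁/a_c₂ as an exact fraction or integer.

a_c ∝ Z^3 · n^-4
a_c₁/a_c₂ = (4/2)^3 · (5/5)^-4 = 8

8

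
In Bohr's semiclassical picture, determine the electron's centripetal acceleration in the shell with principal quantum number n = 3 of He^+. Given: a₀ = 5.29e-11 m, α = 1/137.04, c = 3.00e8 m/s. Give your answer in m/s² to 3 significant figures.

r = n²a₀/Z = 2.38e-10 m, v = Zαc/n = 1.46e6 m/s
a = v²/r = (1.46e6)² / 2.38e-10 = 8.95e21 m/s²

8.95e21 m/s²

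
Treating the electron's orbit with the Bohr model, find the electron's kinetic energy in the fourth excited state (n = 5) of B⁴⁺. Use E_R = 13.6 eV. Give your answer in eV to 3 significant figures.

13.6 eV

For a Coulomb orbit the virial theorem gives K = −E_n.
E_n = −E_R·Z²/n², so K = E_R·Z²/n² = 13.6 × 5²/5² = 13.6 eV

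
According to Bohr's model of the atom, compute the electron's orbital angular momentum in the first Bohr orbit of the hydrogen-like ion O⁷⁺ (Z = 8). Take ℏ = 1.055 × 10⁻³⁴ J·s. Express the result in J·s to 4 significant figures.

L_n = nℏ = 1 × 1.055 × 10⁻³⁴ = 1.055 × 10⁻³⁴ J·s

1.055 × 10⁻³⁴ J·s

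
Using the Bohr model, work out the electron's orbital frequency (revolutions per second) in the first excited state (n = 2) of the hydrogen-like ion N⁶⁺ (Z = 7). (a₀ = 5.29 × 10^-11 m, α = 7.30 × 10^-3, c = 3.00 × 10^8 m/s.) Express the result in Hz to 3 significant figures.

r = n²a₀/Z = 3.02 × 10^-11 m, v = Zαc/n = 7.67 × 10^6 m/s
f = v/(2πr) = 4.04 × 10^16 Hz

4.04 × 10^16 Hz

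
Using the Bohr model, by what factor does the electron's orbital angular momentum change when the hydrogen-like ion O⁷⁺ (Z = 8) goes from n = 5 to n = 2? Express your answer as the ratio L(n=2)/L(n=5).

2/5

L = nℏ depends only on n, so L ∝ n.
L(n=2)/L(n=5) = (2/5)^1 = 2/5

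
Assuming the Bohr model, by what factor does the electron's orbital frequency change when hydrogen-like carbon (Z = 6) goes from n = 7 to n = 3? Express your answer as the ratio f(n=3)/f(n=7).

343/27

f ∝ Z^2 · n^-3; with Z fixed, f ∝ n^-3.
f(n=3)/f(n=7) = (3/7)^-3 = 343/27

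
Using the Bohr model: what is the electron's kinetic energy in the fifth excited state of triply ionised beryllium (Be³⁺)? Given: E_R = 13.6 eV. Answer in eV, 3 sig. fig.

6.04 eV

For a Coulomb orbit the virial theorem gives K = −E_n.
E_n = −E_R·Z²/n², so K = E_R·Z²/n² = 13.6 × 4²/6² = 6.04 eV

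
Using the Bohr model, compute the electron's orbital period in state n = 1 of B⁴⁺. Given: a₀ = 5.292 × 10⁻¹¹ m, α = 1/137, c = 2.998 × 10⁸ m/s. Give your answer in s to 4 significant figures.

r = n²a₀/Z = 1²·5.292 × 10⁻¹¹/5 = 1.058 × 10⁻¹¹ m
v = Zαc/n = 5·0.007299·2.998 × 10⁸/1 = 1.094 × 10⁷ m/s
T = 2πr/v = 6.078 × 10⁻¹⁸ s

6.078 × 10⁻¹⁸ s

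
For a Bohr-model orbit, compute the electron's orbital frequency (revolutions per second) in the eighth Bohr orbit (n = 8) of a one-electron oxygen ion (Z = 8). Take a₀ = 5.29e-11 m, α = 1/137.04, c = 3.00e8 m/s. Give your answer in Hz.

r = n²a₀/Z = 4.23e-10 m, v = Zαc/n = 2.19e6 m/s
f = v/(2πr) = 8.23e14 Hz

8.23e14 Hz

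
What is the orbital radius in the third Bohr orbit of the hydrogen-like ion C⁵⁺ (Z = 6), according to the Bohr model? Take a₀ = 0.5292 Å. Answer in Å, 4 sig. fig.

0.7938 Å

r_n = n²a₀/Z = 3² × 0.5292 / 6
    = 9 × 0.5292 / 6 = 0.7938 Å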